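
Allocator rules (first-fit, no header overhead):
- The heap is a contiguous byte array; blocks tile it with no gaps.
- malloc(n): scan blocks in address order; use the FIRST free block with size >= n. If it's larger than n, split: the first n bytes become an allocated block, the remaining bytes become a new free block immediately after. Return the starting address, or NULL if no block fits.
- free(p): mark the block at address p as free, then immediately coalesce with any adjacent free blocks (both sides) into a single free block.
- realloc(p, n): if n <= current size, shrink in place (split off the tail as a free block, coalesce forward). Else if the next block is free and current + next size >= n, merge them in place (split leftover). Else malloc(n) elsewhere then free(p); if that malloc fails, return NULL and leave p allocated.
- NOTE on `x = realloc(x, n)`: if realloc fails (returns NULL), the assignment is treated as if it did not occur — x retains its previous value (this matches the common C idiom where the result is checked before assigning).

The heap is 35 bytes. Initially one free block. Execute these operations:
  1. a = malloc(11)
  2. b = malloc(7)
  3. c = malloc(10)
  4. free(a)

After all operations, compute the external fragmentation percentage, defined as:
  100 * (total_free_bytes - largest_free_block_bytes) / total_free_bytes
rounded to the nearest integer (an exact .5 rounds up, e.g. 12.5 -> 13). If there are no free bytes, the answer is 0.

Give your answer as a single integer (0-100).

Answer: 39

Derivation:
Op 1: a = malloc(11) -> a = 0; heap: [0-10 ALLOC][11-34 FREE]
Op 2: b = malloc(7) -> b = 11; heap: [0-10 ALLOC][11-17 ALLOC][18-34 FREE]
Op 3: c = malloc(10) -> c = 18; heap: [0-10 ALLOC][11-17 ALLOC][18-27 ALLOC][28-34 FREE]
Op 4: free(a) -> (freed a); heap: [0-10 FREE][11-17 ALLOC][18-27 ALLOC][28-34 FREE]
Free blocks: [11 7] total_free=18 largest=11 -> 100*(18-11)/18 = 700/18 ≈ 38.889 -> rounds to 39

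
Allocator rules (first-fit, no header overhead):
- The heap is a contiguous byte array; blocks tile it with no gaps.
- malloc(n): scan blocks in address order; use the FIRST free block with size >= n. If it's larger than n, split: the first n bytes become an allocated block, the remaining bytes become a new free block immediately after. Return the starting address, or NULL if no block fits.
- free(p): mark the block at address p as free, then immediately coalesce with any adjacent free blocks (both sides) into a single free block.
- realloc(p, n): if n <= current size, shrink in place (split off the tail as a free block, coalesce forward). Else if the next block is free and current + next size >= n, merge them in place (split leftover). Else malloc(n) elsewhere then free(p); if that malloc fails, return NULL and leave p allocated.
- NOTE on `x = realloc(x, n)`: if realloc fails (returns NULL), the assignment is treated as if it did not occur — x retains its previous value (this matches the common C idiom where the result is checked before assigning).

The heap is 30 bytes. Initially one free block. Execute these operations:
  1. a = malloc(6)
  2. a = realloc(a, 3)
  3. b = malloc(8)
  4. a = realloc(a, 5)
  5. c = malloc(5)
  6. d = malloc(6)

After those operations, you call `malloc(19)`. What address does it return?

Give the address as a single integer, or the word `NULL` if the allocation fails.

Answer: NULL

Derivation:
Op 1: a = malloc(6) -> a = 0; heap: [0-5 ALLOC][6-29 FREE]
Op 2: a = realloc(a, 3) -> a = 0; heap: [0-2 ALLOC][3-29 FREE]
Op 3: b = malloc(8) -> b = 3; heap: [0-2 ALLOC][3-10 ALLOC][11-29 FREE]
Op 4: a = realloc(a, 5) -> a = 11; heap: [0-2 FREE][3-10 ALLOC][11-15 ALLOC][16-29 FREE]
Op 5: c = malloc(5) -> c = 16; heap: [0-2 FREE][3-10 ALLOC][11-15 ALLOC][16-20 ALLOC][21-29 FREE]
Op 6: d = malloc(6) -> d = 21; heap: [0-2 FREE][3-10 ALLOC][11-15 ALLOC][16-20 ALLOC][21-26 ALLOC][27-29 FREE]
malloc(19): first-fit scan over [0-2 FREE][3-10 ALLOC][11-15 ALLOC][16-20 ALLOC][21-26 ALLOC][27-29 FREE] -> NULL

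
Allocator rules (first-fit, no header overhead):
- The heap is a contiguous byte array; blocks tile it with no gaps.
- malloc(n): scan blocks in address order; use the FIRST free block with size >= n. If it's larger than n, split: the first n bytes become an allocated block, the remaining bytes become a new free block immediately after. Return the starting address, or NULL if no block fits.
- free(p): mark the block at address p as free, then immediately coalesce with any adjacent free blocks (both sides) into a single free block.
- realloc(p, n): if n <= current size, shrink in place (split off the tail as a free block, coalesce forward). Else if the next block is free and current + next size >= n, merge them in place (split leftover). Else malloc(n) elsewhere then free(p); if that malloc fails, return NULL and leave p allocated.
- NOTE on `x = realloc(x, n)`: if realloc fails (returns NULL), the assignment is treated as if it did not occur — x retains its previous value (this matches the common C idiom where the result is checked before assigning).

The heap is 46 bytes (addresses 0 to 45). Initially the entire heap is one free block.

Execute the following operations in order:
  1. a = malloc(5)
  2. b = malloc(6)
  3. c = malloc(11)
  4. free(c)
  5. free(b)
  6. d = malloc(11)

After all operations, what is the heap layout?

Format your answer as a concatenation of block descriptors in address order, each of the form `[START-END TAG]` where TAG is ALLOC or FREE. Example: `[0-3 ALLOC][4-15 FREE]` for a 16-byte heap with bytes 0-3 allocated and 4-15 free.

Op 1: a = malloc(5) -> a = 0; heap: [0-4 ALLOC][5-45 FREE]
Op 2: b = malloc(6) -> b = 5; heap: [0-4 ALLOC][5-10 ALLOC][11-45 FREE]
Op 3: c = malloc(11) -> c = 11; heap: [0-4 ALLOC][5-10 ALLOC][11-21 ALLOC][22-45 FREE]
Op 4: free(c) -> (freed c); heap: [0-4 ALLOC][5-10 ALLOC][11-45 FREE]
Op 5: free(b) -> (freed b); heap: [0-4 ALLOC][5-45 FREE]
Op 6: d = malloc(11) -> d = 5; heap: [0-4 ALLOC][5-15 ALLOC][16-45 FREE]

Answer: [0-4 ALLOC][5-15 ALLOC][16-45 FREE]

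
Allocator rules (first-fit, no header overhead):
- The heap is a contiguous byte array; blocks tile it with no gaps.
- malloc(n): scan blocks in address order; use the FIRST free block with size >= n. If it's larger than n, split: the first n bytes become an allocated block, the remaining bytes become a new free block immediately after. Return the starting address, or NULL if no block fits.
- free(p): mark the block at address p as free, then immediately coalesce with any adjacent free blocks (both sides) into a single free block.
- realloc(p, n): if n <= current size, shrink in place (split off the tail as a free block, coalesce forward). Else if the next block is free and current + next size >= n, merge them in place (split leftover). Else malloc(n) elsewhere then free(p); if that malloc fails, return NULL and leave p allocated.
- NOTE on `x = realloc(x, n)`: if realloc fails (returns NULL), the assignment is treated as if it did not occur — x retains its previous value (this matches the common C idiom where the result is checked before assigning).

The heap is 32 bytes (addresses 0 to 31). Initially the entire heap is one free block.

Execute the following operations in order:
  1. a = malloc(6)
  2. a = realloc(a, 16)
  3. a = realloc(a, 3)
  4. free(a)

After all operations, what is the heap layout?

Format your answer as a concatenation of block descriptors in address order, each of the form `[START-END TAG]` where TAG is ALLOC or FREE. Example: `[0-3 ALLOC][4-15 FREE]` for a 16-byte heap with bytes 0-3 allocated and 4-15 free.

Op 1: a = malloc(6) -> a = 0; heap: [0-5 ALLOC][6-31 FREE]
Op 2: a = realloc(a, 16) -> a = 0; heap: [0-15 ALLOC][16-31 FREE]
Op 3: a = realloc(a, 3) -> a = 0; heap: [0-2 ALLOC][3-31 FREE]
Op 4: free(a) -> (freed a); heap: [0-31 FREE]

Answer: [0-31 FREE]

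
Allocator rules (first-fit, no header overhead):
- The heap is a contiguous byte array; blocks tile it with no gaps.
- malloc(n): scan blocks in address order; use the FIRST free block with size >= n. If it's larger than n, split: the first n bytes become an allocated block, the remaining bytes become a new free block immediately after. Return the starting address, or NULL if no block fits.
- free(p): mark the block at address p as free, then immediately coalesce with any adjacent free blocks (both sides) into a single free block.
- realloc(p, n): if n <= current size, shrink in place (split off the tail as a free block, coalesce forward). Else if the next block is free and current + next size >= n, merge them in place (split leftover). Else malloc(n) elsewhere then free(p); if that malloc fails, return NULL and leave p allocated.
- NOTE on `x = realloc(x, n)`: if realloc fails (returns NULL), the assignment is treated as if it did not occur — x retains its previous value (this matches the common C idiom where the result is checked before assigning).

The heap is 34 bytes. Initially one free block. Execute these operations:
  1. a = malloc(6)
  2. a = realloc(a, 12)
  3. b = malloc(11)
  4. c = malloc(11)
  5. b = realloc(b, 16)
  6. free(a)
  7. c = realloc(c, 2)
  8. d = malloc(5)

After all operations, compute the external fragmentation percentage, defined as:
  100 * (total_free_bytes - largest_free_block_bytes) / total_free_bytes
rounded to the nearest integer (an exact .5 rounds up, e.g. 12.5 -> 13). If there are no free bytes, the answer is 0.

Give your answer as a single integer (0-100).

Op 1: a = malloc(6) -> a = 0; heap: [0-5 ALLOC][6-33 FREE]
Op 2: a = realloc(a, 12) -> a = 0; heap: [0-11 ALLOC][12-33 FREE]
Op 3: b = malloc(11) -> b = 12; heap: [0-11 ALLOC][12-22 ALLOC][23-33 FREE]
Op 4: c = malloc(11) -> c = 23; heap: [0-11 ALLOC][12-22 ALLOC][23-33 ALLOC]
Op 5: b = realloc(b, 16) -> NULL (b unchanged); heap: [0-11 ALLOC][12-22 ALLOC][23-33 ALLOC]
Op 6: free(a) -> (freed a); heap: [0-11 FREE][12-22 ALLOC][23-33 ALLOC]
Op 7: c = realloc(c, 2) -> c = 23; heap: [0-11 FREE][12-22 ALLOC][23-24 ALLOC][25-33 FREE]
Op 8: d = malloc(5) -> d = 0; heap: [0-4 ALLOC][5-11 FREE][12-22 ALLOC][23-24 ALLOC][25-33 FREE]
Free blocks: [7 9] total_free=16 largest=9 -> 100*(16-9)/16 = 700/16 = 43.75 -> rounds to 44

Answer: 44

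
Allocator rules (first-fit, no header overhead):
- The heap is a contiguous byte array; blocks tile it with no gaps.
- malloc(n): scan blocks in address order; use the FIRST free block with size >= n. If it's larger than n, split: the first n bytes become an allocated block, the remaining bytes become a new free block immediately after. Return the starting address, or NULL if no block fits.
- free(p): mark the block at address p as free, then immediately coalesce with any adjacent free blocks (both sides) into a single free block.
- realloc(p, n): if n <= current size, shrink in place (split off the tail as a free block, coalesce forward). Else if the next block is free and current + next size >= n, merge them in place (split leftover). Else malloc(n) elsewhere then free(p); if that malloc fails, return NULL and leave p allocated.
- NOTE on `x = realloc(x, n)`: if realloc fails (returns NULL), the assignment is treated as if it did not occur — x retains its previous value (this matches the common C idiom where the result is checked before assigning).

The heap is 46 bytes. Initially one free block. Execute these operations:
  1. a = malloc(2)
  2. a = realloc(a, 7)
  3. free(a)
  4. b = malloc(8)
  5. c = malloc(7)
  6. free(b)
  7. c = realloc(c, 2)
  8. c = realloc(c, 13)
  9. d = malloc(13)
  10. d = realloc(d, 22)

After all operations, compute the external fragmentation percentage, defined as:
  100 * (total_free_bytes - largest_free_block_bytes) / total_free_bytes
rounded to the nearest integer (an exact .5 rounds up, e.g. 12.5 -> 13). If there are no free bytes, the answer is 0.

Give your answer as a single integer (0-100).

Answer: 27

Derivation:
Op 1: a = malloc(2) -> a = 0; heap: [0-1 ALLOC][2-45 FREE]
Op 2: a = realloc(a, 7) -> a = 0; heap: [0-6 ALLOC][7-45 FREE]
Op 3: free(a) -> (freed a); heap: [0-45 FREE]
Op 4: b = malloc(8) -> b = 0; heap: [0-7 ALLOC][8-45 FREE]
Op 5: c = malloc(7) -> c = 8; heap: [0-7 ALLOC][8-14 ALLOC][15-45 FREE]
Op 6: free(b) -> (freed b); heap: [0-7 FREE][8-14 ALLOC][15-45 FREE]
Op 7: c = realloc(c, 2) -> c = 8; heap: [0-7 FREE][8-9 ALLOC][10-45 FREE]
Op 8: c = realloc(c, 13) -> c = 8; heap: [0-7 FREE][8-20 ALLOC][21-45 FREE]
Op 9: d = malloc(13) -> d = 21; heap: [0-7 FREE][8-20 ALLOC][21-33 ALLOC][34-45 FREE]
Op 10: d = realloc(d, 22) -> d = 21; heap: [0-7 FREE][8-20 ALLOC][21-42 ALLOC][43-45 FREE]
Free blocks: [8 3] total_free=11 largest=8 -> 100*(11-8)/11 = 300/11 ≈ 27.273 -> rounds to 27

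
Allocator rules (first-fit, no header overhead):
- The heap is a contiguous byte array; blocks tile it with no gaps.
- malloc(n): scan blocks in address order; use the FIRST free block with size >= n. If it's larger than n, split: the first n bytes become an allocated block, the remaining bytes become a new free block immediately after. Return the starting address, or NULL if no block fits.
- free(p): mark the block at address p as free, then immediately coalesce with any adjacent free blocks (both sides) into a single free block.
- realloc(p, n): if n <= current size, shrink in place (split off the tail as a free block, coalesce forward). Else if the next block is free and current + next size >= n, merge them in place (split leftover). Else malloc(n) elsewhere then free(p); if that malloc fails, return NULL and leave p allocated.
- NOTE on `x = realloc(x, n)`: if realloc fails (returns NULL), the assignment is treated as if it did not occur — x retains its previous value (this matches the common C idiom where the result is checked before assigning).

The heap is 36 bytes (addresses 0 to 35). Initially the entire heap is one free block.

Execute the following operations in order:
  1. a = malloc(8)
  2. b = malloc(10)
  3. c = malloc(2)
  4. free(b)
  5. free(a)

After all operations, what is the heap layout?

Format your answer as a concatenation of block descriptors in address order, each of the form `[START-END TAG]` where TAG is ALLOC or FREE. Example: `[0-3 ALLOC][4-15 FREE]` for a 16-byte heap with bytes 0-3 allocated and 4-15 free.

Answer: [0-17 FREE][18-19 ALLOC][20-35 FREE]

Derivation:
Op 1: a = malloc(8) -> a = 0; heap: [0-7 ALLOC][8-35 FREE]
Op 2: b = malloc(10) -> b = 8; heap: [0-7 ALLOC][8-17 ALLOC][18-35 FREE]
Op 3: c = malloc(2) -> c = 18; heap: [0-7 ALLOC][8-17 ALLOC][18-19 ALLOC][20-35 FREE]
Op 4: free(b) -> (freed b); heap: [0-7 ALLOC][8-17 FREE][18-19 ALLOC][20-35 FREE]
Op 5: free(a) -> (freed a); heap: [0-17 FREE][18-19 ALLOC][20-35 FREE]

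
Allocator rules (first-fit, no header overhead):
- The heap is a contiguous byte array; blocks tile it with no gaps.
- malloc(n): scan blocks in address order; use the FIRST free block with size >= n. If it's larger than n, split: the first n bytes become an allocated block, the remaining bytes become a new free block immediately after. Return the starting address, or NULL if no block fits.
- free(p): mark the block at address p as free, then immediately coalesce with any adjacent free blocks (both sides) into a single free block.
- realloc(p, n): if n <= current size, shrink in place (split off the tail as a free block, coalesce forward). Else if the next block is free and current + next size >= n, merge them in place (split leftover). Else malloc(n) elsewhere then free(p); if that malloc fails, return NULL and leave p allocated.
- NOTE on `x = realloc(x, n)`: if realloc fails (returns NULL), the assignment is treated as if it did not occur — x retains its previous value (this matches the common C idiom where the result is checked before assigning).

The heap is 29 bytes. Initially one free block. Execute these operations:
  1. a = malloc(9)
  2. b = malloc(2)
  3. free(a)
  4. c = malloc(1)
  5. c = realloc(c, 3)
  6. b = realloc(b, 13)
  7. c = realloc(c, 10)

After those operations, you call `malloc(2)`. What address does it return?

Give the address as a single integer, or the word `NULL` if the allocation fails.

Answer: 3

Derivation:
Op 1: a = malloc(9) -> a = 0; heap: [0-8 ALLOC][9-28 FREE]
Op 2: b = malloc(2) -> b = 9; heap: [0-8 ALLOC][9-10 ALLOC][11-28 FREE]
Op 3: free(a) -> (freed a); heap: [0-8 FREE][9-10 ALLOC][11-28 FREE]
Op 4: c = malloc(1) -> c = 0; heap: [0-0 ALLOC][1-8 FREE][9-10 ALLOC][11-28 FREE]
Op 5: c = realloc(c, 3) -> c = 0; heap: [0-2 ALLOC][3-8 FREE][9-10 ALLOC][11-28 FREE]
Op 6: b = realloc(b, 13) -> b = 9; heap: [0-2 ALLOC][3-8 FREE][9-21 ALLOC][22-28 FREE]
Op 7: c = realloc(c, 10) -> NULL (c unchanged); heap: [0-2 ALLOC][3-8 FREE][9-21 ALLOC][22-28 FREE]
malloc(2): first-fit scan over [0-2 ALLOC][3-8 FREE][9-21 ALLOC][22-28 FREE] -> 3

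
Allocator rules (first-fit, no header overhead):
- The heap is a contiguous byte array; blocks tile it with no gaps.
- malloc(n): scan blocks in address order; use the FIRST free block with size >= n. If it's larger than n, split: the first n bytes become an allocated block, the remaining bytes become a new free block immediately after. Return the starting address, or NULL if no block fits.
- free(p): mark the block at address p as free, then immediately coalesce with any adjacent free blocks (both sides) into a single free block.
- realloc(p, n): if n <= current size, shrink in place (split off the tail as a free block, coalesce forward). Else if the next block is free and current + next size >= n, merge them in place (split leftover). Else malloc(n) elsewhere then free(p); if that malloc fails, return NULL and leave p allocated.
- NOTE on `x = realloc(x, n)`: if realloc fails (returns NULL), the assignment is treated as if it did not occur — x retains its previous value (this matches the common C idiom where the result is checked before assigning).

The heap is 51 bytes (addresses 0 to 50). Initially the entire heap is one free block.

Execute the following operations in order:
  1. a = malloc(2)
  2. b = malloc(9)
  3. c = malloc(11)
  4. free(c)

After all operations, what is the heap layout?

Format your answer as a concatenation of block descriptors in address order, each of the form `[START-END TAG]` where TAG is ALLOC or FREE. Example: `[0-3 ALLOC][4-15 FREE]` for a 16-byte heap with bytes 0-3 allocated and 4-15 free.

Op 1: a = malloc(2) -> a = 0; heap: [0-1 ALLOC][2-50 FREE]
Op 2: b = malloc(9) -> b = 2; heap: [0-1 ALLOC][2-10 ALLOC][11-50 FREE]
Op 3: c = malloc(11) -> c = 11; heap: [0-1 ALLOC][2-10 ALLOC][11-21 ALLOC][22-50 FREE]
Op 4: free(c) -> (freed c); heap: [0-1 ALLOC][2-10 ALLOC][11-50 FREE]

Answer: [0-1 ALLOC][2-10 ALLOC][11-50 FREE]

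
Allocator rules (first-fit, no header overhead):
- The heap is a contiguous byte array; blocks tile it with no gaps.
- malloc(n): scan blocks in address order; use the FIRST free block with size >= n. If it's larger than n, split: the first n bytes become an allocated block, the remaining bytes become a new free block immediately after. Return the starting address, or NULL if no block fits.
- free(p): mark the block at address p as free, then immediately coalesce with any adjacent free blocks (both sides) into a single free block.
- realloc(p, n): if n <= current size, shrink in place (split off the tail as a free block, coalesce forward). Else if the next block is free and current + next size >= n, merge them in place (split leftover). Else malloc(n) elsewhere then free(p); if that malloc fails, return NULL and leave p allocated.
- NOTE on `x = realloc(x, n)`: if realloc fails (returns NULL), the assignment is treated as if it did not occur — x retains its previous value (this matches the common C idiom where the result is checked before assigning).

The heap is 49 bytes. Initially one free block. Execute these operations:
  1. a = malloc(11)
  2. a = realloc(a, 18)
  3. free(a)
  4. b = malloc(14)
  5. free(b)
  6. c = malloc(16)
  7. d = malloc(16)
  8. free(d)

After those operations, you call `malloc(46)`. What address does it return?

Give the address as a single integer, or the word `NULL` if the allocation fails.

Op 1: a = malloc(11) -> a = 0; heap: [0-10 ALLOC][11-48 FREE]
Op 2: a = realloc(a, 18) -> a = 0; heap: [0-17 ALLOC][18-48 FREE]
Op 3: free(a) -> (freed a); heap: [0-48 FREE]
Op 4: b = malloc(14) -> b = 0; heap: [0-13 ALLOC][14-48 FREE]
Op 5: free(b) -> (freed b); heap: [0-48 FREE]
Op 6: c = malloc(16) -> c = 0; heap: [0-15 ALLOC][16-48 FREE]
Op 7: d = malloc(16) -> d = 16; heap: [0-15 ALLOC][16-31 ALLOC][32-48 FREE]
Op 8: free(d) -> (freed d); heap: [0-15 ALLOC][16-48 FREE]
malloc(46): first-fit scan over [0-15 ALLOC][16-48 FREE] -> NULL

Answer: NULL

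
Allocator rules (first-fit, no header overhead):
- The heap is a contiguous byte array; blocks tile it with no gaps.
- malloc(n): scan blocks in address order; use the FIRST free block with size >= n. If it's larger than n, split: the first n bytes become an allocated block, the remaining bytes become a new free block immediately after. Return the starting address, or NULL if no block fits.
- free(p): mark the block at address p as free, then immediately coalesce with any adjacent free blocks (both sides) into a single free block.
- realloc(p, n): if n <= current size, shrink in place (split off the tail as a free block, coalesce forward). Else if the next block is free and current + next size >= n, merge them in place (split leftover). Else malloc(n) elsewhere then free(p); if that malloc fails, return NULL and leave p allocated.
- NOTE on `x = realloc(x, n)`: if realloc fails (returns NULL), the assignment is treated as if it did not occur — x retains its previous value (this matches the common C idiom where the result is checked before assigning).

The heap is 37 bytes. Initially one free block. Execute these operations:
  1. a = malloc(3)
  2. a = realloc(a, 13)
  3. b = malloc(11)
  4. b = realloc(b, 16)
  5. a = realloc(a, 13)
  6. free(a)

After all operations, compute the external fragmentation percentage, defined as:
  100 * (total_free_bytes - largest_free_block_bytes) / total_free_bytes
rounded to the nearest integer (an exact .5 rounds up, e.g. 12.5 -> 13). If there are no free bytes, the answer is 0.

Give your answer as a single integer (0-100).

Answer: 38

Derivation:
Op 1: a = malloc(3) -> a = 0; heap: [0-2 ALLOC][3-36 FREE]
Op 2: a = realloc(a, 13) -> a = 0; heap: [0-12 ALLOC][13-36 FREE]
Op 3: b = malloc(11) -> b = 13; heap: [0-12 ALLOC][13-23 ALLOC][24-36 FREE]
Op 4: b = realloc(b, 16) -> b = 13; heap: [0-12 ALLOC][13-28 ALLOC][29-36 FREE]
Op 5: a = realloc(a, 13) -> a = 0; heap: [0-12 ALLOC][13-28 ALLOC][29-36 FREE]
Op 6: free(a) -> (freed a); heap: [0-12 FREE][13-28 ALLOC][29-36 FREE]
Free blocks: [13 8] total_free=21 largest=13 -> 100*(21-13)/21 = 800/21 ≈ 38.095 -> rounds to 38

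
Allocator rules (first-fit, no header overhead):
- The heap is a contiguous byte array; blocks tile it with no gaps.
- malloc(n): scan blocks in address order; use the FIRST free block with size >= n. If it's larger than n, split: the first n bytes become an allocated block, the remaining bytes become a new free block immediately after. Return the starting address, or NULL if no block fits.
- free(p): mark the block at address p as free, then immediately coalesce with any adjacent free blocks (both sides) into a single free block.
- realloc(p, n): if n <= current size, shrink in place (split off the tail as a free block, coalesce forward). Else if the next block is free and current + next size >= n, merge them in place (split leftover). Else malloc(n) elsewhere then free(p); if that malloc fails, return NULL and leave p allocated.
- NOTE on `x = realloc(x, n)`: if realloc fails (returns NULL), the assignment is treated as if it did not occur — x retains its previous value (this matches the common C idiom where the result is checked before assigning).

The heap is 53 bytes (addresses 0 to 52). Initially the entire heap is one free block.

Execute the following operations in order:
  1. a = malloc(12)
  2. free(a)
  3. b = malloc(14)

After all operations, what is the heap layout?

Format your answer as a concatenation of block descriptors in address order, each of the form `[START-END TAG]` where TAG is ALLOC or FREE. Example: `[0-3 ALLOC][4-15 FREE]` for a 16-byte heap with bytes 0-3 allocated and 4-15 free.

Op 1: a = malloc(12) -> a = 0; heap: [0-11 ALLOC][12-52 FREE]
Op 2: free(a) -> (freed a); heap: [0-52 FREE]
Op 3: b = malloc(14) -> b = 0; heap: [0-13 ALLOC][14-52 FREE]

Answer: [0-13 ALLOC][14-52 FREE]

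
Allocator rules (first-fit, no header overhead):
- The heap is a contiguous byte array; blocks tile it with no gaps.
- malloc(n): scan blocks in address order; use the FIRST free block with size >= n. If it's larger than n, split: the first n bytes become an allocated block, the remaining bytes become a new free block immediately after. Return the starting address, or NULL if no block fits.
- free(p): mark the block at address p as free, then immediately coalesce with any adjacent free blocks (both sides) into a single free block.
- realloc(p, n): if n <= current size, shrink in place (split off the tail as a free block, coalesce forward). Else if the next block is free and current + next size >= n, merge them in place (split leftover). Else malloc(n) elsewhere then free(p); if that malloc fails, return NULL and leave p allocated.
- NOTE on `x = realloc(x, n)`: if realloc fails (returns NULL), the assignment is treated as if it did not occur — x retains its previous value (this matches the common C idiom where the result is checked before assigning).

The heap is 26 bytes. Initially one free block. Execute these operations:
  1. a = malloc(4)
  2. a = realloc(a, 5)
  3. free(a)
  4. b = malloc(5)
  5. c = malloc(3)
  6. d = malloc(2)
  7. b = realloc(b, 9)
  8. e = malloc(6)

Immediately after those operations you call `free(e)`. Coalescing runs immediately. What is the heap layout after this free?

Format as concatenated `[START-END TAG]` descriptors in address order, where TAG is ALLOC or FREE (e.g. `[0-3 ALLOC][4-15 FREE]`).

Op 1: a = malloc(4) -> a = 0; heap: [0-3 ALLOC][4-25 FREE]
Op 2: a = realloc(a, 5) -> a = 0; heap: [0-4 ALLOC][5-25 FREE]
Op 3: free(a) -> (freed a); heap: [0-25 FREE]
Op 4: b = malloc(5) -> b = 0; heap: [0-4 ALLOC][5-25 FREE]
Op 5: c = malloc(3) -> c = 5; heap: [0-4 ALLOC][5-7 ALLOC][8-25 FREE]
Op 6: d = malloc(2) -> d = 8; heap: [0-4 ALLOC][5-7 ALLOC][8-9 ALLOC][10-25 FREE]
Op 7: b = realloc(b, 9) -> b = 10; heap: [0-4 FREE][5-7 ALLOC][8-9 ALLOC][10-18 ALLOC][19-25 FREE]
Op 8: e = malloc(6) -> e = 19; heap: [0-4 FREE][5-7 ALLOC][8-9 ALLOC][10-18 ALLOC][19-24 ALLOC][25-25 FREE]
free(e): e = 19 -> block [19-24 ALLOC]; mark free, coalesce with adjacent free neighbors -> [0-4 FREE][5-7 ALLOC][8-9 ALLOC][10-18 ALLOC][19-25 FREE]

Answer: [0-4 FREE][5-7 ALLOC][8-9 ALLOC][10-18 ALLOC][19-25 FREE]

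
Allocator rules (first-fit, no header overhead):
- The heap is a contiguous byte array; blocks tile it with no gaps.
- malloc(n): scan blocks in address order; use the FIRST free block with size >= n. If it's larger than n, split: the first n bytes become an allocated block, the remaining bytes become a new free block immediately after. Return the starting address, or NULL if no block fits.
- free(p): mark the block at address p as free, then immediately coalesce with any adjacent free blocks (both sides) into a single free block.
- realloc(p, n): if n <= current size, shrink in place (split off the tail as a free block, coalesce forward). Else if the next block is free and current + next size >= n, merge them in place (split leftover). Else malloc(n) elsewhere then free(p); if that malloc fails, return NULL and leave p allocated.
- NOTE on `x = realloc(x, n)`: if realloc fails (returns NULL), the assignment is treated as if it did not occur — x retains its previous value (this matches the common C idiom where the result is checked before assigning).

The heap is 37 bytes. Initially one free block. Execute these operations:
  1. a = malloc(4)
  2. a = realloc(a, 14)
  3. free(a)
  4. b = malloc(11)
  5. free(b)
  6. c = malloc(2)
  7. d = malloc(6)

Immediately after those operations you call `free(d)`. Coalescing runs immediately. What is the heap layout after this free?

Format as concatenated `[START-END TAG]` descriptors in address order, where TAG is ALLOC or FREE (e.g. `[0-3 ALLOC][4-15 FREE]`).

Op 1: a = malloc(4) -> a = 0; heap: [0-3 ALLOC][4-36 FREE]
Op 2: a = realloc(a, 14) -> a = 0; heap: [0-13 ALLOC][14-36 FREE]
Op 3: free(a) -> (freed a); heap: [0-36 FREE]
Op 4: b = malloc(11) -> b = 0; heap: [0-10 ALLOC][11-36 FREE]
Op 5: free(b) -> (freed b); heap: [0-36 FREE]
Op 6: c = malloc(2) -> c = 0; heap: [0-1 ALLOC][2-36 FREE]
Op 7: d = malloc(6) -> d = 2; heap: [0-1 ALLOC][2-7 ALLOC][8-36 FREE]
free(d): d = 2 -> block [2-7 ALLOC]; mark free, coalesce with adjacent free neighbors -> [0-1 ALLOC][2-36 FREE]

Answer: [0-1 ALLOC][2-36 FREE]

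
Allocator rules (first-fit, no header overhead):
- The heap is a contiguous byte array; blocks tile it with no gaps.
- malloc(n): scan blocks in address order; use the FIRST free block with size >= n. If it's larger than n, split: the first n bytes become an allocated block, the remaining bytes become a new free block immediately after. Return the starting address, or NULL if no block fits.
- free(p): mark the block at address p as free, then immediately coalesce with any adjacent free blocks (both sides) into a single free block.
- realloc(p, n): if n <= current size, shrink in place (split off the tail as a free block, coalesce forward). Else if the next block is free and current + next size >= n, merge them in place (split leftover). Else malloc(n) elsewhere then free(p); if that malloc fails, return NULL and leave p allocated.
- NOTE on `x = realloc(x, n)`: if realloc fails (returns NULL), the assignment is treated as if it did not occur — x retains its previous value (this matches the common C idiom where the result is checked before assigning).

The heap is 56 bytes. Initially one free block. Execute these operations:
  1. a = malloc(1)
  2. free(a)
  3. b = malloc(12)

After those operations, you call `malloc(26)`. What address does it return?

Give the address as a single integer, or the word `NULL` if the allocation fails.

Op 1: a = malloc(1) -> a = 0; heap: [0-0 ALLOC][1-55 FREE]
Op 2: free(a) -> (freed a); heap: [0-55 FREE]
Op 3: b = malloc(12) -> b = 0; heap: [0-11 ALLOC][12-55 FREE]
malloc(26): first-fit scan over [0-11 ALLOC][12-55 FREE] -> 12

Answer: 12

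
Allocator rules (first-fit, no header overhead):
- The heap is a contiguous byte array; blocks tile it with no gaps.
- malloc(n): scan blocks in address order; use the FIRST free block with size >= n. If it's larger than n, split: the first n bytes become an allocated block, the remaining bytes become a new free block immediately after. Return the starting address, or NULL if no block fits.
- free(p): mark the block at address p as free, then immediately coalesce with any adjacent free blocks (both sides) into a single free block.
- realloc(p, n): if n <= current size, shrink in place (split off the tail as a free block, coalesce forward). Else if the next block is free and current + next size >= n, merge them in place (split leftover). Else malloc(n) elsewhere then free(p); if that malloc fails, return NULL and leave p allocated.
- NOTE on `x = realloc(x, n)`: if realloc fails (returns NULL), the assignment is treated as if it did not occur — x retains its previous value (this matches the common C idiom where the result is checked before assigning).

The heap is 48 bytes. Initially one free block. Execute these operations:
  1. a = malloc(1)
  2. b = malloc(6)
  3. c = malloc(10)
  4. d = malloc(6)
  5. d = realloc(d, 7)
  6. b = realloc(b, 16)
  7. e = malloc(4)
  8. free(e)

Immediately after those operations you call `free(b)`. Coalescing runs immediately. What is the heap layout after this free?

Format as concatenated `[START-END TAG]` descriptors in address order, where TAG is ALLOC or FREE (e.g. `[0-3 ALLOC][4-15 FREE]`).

Op 1: a = malloc(1) -> a = 0; heap: [0-0 ALLOC][1-47 FREE]
Op 2: b = malloc(6) -> b = 1; heap: [0-0 ALLOC][1-6 ALLOC][7-47 FREE]
Op 3: c = malloc(10) -> c = 7; heap: [0-0 ALLOC][1-6 ALLOC][7-16 ALLOC][17-47 FREE]
Op 4: d = malloc(6) -> d = 17; heap: [0-0 ALLOC][1-6 ALLOC][7-16 ALLOC][17-22 ALLOC][23-47 FREE]
Op 5: d = realloc(d, 7) -> d = 17; heap: [0-0 ALLOC][1-6 ALLOC][7-16 ALLOC][17-23 ALLOC][24-47 FREE]
Op 6: b = realloc(b, 16) -> b = 24; heap: [0-0 ALLOC][1-6 FREE][7-16 ALLOC][17-23 ALLOC][24-39 ALLOC][40-47 FREE]
Op 7: e = malloc(4) -> e = 1; heap: [0-0 ALLOC][1-4 ALLOC][5-6 FREE][7-16 ALLOC][17-23 ALLOC][24-39 ALLOC][40-47 FREE]
Op 8: free(e) -> (freed e); heap: [0-0 ALLOC][1-6 FREE][7-16 ALLOC][17-23 ALLOC][24-39 ALLOC][40-47 FREE]
free(b): b = 24 -> block [24-39 ALLOC]; mark free, coalesce with adjacent free neighbors -> [0-0 ALLOC][1-6 FREE][7-16 ALLOC][17-23 ALLOC][24-47 FREE]

Answer: [0-0 ALLOC][1-6 FREE][7-16 ALLOC][17-23 ALLOC][24-47 FREE]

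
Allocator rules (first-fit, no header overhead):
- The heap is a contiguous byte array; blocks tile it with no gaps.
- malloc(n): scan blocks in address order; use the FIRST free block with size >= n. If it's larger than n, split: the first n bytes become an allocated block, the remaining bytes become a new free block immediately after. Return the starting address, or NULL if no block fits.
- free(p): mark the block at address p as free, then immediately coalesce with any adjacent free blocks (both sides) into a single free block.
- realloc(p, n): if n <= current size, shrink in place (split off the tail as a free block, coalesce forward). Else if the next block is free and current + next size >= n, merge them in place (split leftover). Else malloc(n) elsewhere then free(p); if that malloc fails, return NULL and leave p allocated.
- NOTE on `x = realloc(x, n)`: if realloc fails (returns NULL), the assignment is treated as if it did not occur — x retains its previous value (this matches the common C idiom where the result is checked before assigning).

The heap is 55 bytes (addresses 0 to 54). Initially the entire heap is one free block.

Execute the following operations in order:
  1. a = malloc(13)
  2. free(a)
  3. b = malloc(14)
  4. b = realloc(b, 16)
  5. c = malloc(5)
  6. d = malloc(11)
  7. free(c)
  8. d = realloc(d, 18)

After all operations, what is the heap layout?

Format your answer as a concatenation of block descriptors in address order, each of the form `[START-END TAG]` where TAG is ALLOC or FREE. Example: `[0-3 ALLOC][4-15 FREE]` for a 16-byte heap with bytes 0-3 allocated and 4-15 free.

Answer: [0-15 ALLOC][16-20 FREE][21-38 ALLOC][39-54 FREE]

Derivation:
Op 1: a = malloc(13) -> a = 0; heap: [0-12 ALLOC][13-54 FREE]
Op 2: free(a) -> (freed a); heap: [0-54 FREE]
Op 3: b = malloc(14) -> b = 0; heap: [0-13 ALLOC][14-54 FREE]
Op 4: b = realloc(b, 16) -> b = 0; heap: [0-15 ALLOC][16-54 FREE]
Op 5: c = malloc(5) -> c = 16; heap: [0-15 ALLOC][16-20 ALLOC][21-54 FREE]
Op 6: d = malloc(11) -> d = 21; heap: [0-15 ALLOC][16-20 ALLOC][21-31 ALLOC][32-54 FREE]
Op 7: free(c) -> (freed c); heap: [0-15 ALLOC][16-20 FREE][21-31 ALLOC][32-54 FREE]
Op 8: d = realloc(d, 18) -> d = 21; heap: [0-15 ALLOC][16-20 FREE][21-38 ALLOC][39-54 FREE]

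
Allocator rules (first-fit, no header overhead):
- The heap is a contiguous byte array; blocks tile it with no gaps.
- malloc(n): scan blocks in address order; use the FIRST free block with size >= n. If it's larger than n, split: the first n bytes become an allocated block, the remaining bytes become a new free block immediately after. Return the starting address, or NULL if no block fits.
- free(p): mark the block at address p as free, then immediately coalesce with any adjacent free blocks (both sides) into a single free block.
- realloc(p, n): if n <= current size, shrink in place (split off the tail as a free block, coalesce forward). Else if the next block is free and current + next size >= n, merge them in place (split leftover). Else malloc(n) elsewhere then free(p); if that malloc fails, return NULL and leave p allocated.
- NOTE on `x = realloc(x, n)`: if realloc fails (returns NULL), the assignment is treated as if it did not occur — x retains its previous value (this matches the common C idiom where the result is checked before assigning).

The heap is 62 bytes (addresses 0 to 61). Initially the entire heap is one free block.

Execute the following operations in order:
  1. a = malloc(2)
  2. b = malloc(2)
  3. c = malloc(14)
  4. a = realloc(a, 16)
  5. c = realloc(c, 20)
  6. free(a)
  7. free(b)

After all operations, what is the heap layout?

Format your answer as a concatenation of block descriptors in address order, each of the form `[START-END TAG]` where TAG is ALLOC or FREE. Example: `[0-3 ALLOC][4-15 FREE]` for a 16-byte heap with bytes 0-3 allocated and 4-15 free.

Op 1: a = malloc(2) -> a = 0; heap: [0-1 ALLOC][2-61 FREE]
Op 2: b = malloc(2) -> b = 2; heap: [0-1 ALLOC][2-3 ALLOC][4-61 FREE]
Op 3: c = malloc(14) -> c = 4; heap: [0-1 ALLOC][2-3 ALLOC][4-17 ALLOC][18-61 FREE]
Op 4: a = realloc(a, 16) -> a = 18; heap: [0-1 FREE][2-3 ALLOC][4-17 ALLOC][18-33 ALLOC][34-61 FREE]
Op 5: c = realloc(c, 20) -> c = 34; heap: [0-1 FREE][2-3 ALLOC][4-17 FREE][18-33 ALLOC][34-53 ALLOC][54-61 FREE]
Op 6: free(a) -> (freed a); heap: [0-1 FREE][2-3 ALLOC][4-33 FREE][34-53 ALLOC][54-61 FREE]
Op 7: free(b) -> (freed b); heap: [0-33 FREE][34-53 ALLOC][54-61 FREE]

Answer: [0-33 FREE][34-53 ALLOC][54-61 FREE]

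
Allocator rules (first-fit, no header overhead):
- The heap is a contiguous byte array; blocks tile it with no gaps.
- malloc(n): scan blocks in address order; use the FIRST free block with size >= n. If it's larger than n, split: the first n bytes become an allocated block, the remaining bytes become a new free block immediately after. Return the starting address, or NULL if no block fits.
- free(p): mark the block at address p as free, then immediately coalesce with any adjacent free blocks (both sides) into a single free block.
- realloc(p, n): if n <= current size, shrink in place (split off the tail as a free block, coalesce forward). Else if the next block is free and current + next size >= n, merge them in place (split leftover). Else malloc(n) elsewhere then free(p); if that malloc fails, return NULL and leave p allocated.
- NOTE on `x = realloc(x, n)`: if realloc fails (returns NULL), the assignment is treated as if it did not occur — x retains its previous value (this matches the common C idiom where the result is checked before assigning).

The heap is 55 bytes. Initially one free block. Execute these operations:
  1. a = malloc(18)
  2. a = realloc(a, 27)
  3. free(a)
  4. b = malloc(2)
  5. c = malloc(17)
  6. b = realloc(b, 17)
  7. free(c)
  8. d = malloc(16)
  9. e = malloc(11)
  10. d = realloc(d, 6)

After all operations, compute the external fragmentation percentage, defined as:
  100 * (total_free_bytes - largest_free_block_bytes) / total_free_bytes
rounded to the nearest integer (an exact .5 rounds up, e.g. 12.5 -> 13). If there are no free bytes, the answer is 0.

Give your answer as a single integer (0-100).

Answer: 38

Derivation:
Op 1: a = malloc(18) -> a = 0; heap: [0-17 ALLOC][18-54 FREE]
Op 2: a = realloc(a, 27) -> a = 0; heap: [0-26 ALLOC][27-54 FREE]
Op 3: free(a) -> (freed a); heap: [0-54 FREE]
Op 4: b = malloc(2) -> b = 0; heap: [0-1 ALLOC][2-54 FREE]
Op 5: c = malloc(17) -> c = 2; heap: [0-1 ALLOC][2-18 ALLOC][19-54 FREE]
Op 6: b = realloc(b, 17) -> b = 19; heap: [0-1 FREE][2-18 ALLOC][19-35 ALLOC][36-54 FREE]
Op 7: free(c) -> (freed c); heap: [0-18 FREE][19-35 ALLOC][36-54 FREE]
Op 8: d = malloc(16) -> d = 0; heap: [0-15 ALLOC][16-18 FREE][19-35 ALLOC][36-54 FREE]
Op 9: e = malloc(11) -> e = 36; heap: [0-15 ALLOC][16-18 FREE][19-35 ALLOC][36-46 ALLOC][47-54 FREE]
Op 10: d = realloc(d, 6) -> d = 0; heap: [0-5 ALLOC][6-18 FREE][19-35 ALLOC][36-46 ALLOC][47-54 FREE]
Free blocks: [13 8] total_free=21 largest=13 -> 100*(21-13)/21 = 800/21 ≈ 38.095 -> rounds to 38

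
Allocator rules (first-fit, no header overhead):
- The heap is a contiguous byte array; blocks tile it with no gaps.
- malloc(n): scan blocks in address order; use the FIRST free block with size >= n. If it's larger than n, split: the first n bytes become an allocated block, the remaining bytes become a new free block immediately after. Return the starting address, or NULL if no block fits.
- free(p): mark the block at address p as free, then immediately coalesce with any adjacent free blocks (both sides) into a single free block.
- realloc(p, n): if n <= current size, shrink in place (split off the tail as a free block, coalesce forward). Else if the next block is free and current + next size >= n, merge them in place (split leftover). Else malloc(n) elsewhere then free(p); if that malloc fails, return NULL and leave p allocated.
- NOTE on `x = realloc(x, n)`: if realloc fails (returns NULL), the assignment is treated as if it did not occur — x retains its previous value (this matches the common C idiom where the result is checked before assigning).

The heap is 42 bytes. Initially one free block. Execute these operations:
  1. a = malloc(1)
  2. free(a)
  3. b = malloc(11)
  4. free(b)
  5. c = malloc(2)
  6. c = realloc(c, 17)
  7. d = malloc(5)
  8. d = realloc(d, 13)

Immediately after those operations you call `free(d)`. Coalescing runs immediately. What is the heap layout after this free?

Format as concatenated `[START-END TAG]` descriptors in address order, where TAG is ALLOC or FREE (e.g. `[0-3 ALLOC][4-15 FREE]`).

Answer: [0-16 ALLOC][17-41 FREE]

Derivation:
Op 1: a = malloc(1) -> a = 0; heap: [0-0 ALLOC][1-41 FREE]
Op 2: free(a) -> (freed a); heap: [0-41 FREE]
Op 3: b = malloc(11) -> b = 0; heap: [0-10 ALLOC][11-41 FREE]
Op 4: free(b) -> (freed b); heap: [0-41 FREE]
Op 5: c = malloc(2) -> c = 0; heap: [0-1 ALLOC][2-41 FREE]
Op 6: c = realloc(c, 17) -> c = 0; heap: [0-16 ALLOC][17-41 FREE]
Op 7: d = malloc(5) -> d = 17; heap: [0-16 ALLOC][17-21 ALLOC][22-41 FREE]
Op 8: d = realloc(d, 13) -> d = 17; heap: [0-16 ALLOC][17-29 ALLOC][30-41 FREE]
free(d): d = 17 -> block [17-29 ALLOC]; mark free, coalesce with adjacent free neighbors -> [0-16 ALLOC][17-41 FREE]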